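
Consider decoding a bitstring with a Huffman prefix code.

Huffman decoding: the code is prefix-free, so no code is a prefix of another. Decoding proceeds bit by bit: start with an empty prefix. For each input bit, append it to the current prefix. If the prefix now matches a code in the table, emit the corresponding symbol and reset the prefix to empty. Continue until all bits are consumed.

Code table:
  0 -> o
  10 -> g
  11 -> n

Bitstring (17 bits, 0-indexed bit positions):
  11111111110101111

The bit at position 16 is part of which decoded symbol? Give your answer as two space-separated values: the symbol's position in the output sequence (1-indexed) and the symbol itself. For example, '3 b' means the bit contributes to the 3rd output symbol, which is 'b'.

Answer: 9 n

Derivation:
Bit 0: prefix='1' (no match yet)
Bit 1: prefix='11' -> emit 'n', reset
Bit 2: prefix='1' (no match yet)
Bit 3: prefix='11' -> emit 'n', reset
Bit 4: prefix='1' (no match yet)
Bit 5: prefix='11' -> emit 'n', reset
Bit 6: prefix='1' (no match yet)
Bit 7: prefix='11' -> emit 'n', reset
Bit 8: prefix='1' (no match yet)
Bit 9: prefix='11' -> emit 'n', reset
Bit 10: prefix='0' -> emit 'o', reset
Bit 11: prefix='1' (no match yet)
Bit 12: prefix='10' -> emit 'g', reset
Bit 13: prefix='1' (no match yet)
Bit 14: prefix='11' -> emit 'n', reset
Bit 15: prefix='1' (no match yet)
Bit 16: prefix='11' -> emit 'n', reset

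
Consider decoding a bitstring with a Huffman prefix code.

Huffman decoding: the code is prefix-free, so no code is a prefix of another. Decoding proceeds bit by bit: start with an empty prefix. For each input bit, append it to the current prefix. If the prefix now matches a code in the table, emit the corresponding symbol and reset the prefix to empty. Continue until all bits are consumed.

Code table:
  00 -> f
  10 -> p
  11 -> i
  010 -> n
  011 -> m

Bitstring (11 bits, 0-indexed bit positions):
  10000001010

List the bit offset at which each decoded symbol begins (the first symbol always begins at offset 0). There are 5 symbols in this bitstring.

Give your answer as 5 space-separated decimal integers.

Bit 0: prefix='1' (no match yet)
Bit 1: prefix='10' -> emit 'p', reset
Bit 2: prefix='0' (no match yet)
Bit 3: prefix='00' -> emit 'f', reset
Bit 4: prefix='0' (no match yet)
Bit 5: prefix='00' -> emit 'f', reset
Bit 6: prefix='0' (no match yet)
Bit 7: prefix='01' (no match yet)
Bit 8: prefix='010' -> emit 'n', reset
Bit 9: prefix='1' (no match yet)
Bit 10: prefix='10' -> emit 'p', reset

Answer: 0 2 4 6 9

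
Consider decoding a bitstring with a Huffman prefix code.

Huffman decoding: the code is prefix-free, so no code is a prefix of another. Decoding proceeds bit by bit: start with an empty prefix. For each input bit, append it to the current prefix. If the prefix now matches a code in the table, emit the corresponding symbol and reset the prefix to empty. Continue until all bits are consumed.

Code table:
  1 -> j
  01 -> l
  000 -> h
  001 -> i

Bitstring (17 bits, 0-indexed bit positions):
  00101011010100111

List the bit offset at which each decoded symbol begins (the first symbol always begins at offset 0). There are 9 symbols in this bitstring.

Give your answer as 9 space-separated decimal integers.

Answer: 0 3 5 7 8 10 12 15 16

Derivation:
Bit 0: prefix='0' (no match yet)
Bit 1: prefix='00' (no match yet)
Bit 2: prefix='001' -> emit 'i', reset
Bit 3: prefix='0' (no match yet)
Bit 4: prefix='01' -> emit 'l', reset
Bit 5: prefix='0' (no match yet)
Bit 6: prefix='01' -> emit 'l', reset
Bit 7: prefix='1' -> emit 'j', reset
Bit 8: prefix='0' (no match yet)
Bit 9: prefix='01' -> emit 'l', reset
Bit 10: prefix='0' (no match yet)
Bit 11: prefix='01' -> emit 'l', reset
Bit 12: prefix='0' (no match yet)
Bit 13: prefix='00' (no match yet)
Bit 14: prefix='001' -> emit 'i', reset
Bit 15: prefix='1' -> emit 'j', reset
Bit 16: prefix='1' -> emit 'j', reset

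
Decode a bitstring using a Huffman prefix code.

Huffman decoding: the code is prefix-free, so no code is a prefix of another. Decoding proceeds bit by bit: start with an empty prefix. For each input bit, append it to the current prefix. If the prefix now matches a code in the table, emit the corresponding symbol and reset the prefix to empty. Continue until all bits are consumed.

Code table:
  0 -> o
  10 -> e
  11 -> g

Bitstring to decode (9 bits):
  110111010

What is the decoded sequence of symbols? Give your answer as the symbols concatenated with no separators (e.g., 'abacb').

Answer: gogee

Derivation:
Bit 0: prefix='1' (no match yet)
Bit 1: prefix='11' -> emit 'g', reset
Bit 2: prefix='0' -> emit 'o', reset
Bit 3: prefix='1' (no match yet)
Bit 4: prefix='11' -> emit 'g', reset
Bit 5: prefix='1' (no match yet)
Bit 6: prefix='10' -> emit 'e', reset
Bit 7: prefix='1' (no match yet)
Bit 8: prefix='10' -> emit 'e', reset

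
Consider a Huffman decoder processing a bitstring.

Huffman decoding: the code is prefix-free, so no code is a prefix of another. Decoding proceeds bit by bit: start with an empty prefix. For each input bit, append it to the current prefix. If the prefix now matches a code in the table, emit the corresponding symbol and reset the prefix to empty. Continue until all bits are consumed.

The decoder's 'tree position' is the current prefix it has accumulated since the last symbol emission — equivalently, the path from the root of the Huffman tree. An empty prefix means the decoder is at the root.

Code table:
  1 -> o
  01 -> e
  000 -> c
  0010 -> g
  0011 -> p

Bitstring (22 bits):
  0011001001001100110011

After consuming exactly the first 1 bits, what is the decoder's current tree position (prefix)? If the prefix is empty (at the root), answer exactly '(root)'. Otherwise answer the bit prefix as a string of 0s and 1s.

Bit 0: prefix='0' (no match yet)

Answer: 0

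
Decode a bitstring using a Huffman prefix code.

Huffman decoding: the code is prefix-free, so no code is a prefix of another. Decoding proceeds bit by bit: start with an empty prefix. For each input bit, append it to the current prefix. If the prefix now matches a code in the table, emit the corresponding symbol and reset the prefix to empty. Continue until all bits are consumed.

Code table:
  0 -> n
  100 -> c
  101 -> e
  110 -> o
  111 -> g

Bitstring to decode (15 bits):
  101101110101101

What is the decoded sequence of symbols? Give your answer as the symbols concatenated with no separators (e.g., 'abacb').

Answer: eeoee

Derivation:
Bit 0: prefix='1' (no match yet)
Bit 1: prefix='10' (no match yet)
Bit 2: prefix='101' -> emit 'e', reset
Bit 3: prefix='1' (no match yet)
Bit 4: prefix='10' (no match yet)
Bit 5: prefix='101' -> emit 'e', reset
Bit 6: prefix='1' (no match yet)
Bit 7: prefix='11' (no match yet)
Bit 8: prefix='110' -> emit 'o', reset
Bit 9: prefix='1' (no match yet)
Bit 10: prefix='10' (no match yet)
Bit 11: prefix='101' -> emit 'e', reset
Bit 12: prefix='1' (no match yet)
Bit 13: prefix='10' (no match yet)
Bit 14: prefix='101' -> emit 'e', reset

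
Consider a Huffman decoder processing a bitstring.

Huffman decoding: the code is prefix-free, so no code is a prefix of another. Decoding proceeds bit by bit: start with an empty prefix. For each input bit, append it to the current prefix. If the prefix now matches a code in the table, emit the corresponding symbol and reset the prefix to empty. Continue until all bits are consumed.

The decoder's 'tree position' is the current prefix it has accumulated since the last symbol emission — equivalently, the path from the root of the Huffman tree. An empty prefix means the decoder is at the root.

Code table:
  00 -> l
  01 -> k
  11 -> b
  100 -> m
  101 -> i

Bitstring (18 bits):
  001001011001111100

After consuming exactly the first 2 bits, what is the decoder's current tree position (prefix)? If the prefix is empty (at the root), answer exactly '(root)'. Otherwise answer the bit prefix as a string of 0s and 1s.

Bit 0: prefix='0' (no match yet)
Bit 1: prefix='00' -> emit 'l', reset

Answer: (root)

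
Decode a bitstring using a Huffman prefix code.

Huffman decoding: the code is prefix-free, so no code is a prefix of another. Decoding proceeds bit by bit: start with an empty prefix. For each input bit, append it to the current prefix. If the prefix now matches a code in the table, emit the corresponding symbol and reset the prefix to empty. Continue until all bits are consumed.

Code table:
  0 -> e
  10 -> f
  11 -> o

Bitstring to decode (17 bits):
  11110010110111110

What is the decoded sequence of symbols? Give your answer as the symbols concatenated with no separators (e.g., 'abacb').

Answer: ooeefoeoof

Derivation:
Bit 0: prefix='1' (no match yet)
Bit 1: prefix='11' -> emit 'o', reset
Bit 2: prefix='1' (no match yet)
Bit 3: prefix='11' -> emit 'o', reset
Bit 4: prefix='0' -> emit 'e', reset
Bit 5: prefix='0' -> emit 'e', reset
Bit 6: prefix='1' (no match yet)
Bit 7: prefix='10' -> emit 'f', reset
Bit 8: prefix='1' (no match yet)
Bit 9: prefix='11' -> emit 'o', reset
Bit 10: prefix='0' -> emit 'e', reset
Bit 11: prefix='1' (no match yet)
Bit 12: prefix='11' -> emit 'o', reset
Bit 13: prefix='1' (no match yet)
Bit 14: prefix='11' -> emit 'o', reset
Bit 15: prefix='1' (no match yet)
Bit 16: prefix='10' -> emit 'f', reset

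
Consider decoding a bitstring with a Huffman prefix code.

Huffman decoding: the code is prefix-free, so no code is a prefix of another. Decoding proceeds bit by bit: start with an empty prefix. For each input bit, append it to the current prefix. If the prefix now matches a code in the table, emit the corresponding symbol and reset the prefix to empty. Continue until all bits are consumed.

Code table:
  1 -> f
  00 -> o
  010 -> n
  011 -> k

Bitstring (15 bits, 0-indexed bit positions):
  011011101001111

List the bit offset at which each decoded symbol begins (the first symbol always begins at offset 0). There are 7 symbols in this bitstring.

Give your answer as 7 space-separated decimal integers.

Bit 0: prefix='0' (no match yet)
Bit 1: prefix='01' (no match yet)
Bit 2: prefix='011' -> emit 'k', reset
Bit 3: prefix='0' (no match yet)
Bit 4: prefix='01' (no match yet)
Bit 5: prefix='011' -> emit 'k', reset
Bit 6: prefix='1' -> emit 'f', reset
Bit 7: prefix='0' (no match yet)
Bit 8: prefix='01' (no match yet)
Bit 9: prefix='010' -> emit 'n', reset
Bit 10: prefix='0' (no match yet)
Bit 11: prefix='01' (no match yet)
Bit 12: prefix='011' -> emit 'k', reset
Bit 13: prefix='1' -> emit 'f', reset
Bit 14: prefix='1' -> emit 'f', reset

Answer: 0 3 6 7 10 13 14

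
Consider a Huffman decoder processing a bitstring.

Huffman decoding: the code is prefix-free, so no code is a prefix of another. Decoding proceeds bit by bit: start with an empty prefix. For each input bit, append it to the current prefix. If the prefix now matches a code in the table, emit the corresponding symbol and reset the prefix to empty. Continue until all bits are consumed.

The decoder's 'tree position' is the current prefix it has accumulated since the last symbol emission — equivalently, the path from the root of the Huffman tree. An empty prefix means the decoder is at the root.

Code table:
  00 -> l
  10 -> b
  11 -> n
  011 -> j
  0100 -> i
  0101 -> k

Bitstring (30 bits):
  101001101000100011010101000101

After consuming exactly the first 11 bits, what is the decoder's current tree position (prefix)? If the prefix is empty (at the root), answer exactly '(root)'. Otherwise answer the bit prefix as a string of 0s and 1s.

Bit 0: prefix='1' (no match yet)
Bit 1: prefix='10' -> emit 'b', reset
Bit 2: prefix='1' (no match yet)
Bit 3: prefix='10' -> emit 'b', reset
Bit 4: prefix='0' (no match yet)
Bit 5: prefix='01' (no match yet)
Bit 6: prefix='011' -> emit 'j', reset
Bit 7: prefix='0' (no match yet)
Bit 8: prefix='01' (no match yet)
Bit 9: prefix='010' (no match yet)
Bit 10: prefix='0100' -> emit 'i', reset

Answer: (root)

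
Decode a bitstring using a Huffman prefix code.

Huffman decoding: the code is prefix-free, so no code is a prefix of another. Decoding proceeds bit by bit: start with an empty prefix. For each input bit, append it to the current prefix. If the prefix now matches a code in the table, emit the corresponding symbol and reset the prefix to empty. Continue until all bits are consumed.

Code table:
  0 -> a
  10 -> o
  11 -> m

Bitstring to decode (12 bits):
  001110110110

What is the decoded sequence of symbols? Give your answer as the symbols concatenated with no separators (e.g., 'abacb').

Bit 0: prefix='0' -> emit 'a', reset
Bit 1: prefix='0' -> emit 'a', reset
Bit 2: prefix='1' (no match yet)
Bit 3: prefix='11' -> emit 'm', reset
Bit 4: prefix='1' (no match yet)
Bit 5: prefix='10' -> emit 'o', reset
Bit 6: prefix='1' (no match yet)
Bit 7: prefix='11' -> emit 'm', reset
Bit 8: prefix='0' -> emit 'a', reset
Bit 9: prefix='1' (no match yet)
Bit 10: prefix='11' -> emit 'm', reset
Bit 11: prefix='0' -> emit 'a', reset

Answer: aamomama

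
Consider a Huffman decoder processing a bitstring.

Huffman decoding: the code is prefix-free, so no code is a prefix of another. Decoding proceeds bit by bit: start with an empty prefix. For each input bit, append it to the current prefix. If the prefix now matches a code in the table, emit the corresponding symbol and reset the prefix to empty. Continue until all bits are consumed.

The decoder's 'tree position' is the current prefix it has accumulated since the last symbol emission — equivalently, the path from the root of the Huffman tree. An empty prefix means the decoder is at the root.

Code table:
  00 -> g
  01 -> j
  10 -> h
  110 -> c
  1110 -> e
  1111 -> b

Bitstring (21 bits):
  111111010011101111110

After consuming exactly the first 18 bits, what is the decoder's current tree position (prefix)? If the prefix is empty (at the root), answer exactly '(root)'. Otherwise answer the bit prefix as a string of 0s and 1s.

Bit 0: prefix='1' (no match yet)
Bit 1: prefix='11' (no match yet)
Bit 2: prefix='111' (no match yet)
Bit 3: prefix='1111' -> emit 'b', reset
Bit 4: prefix='1' (no match yet)
Bit 5: prefix='11' (no match yet)
Bit 6: prefix='110' -> emit 'c', reset
Bit 7: prefix='1' (no match yet)
Bit 8: prefix='10' -> emit 'h', reset
Bit 9: prefix='0' (no match yet)
Bit 10: prefix='01' -> emit 'j', reset
Bit 11: prefix='1' (no match yet)
Bit 12: prefix='11' (no match yet)
Bit 13: prefix='110' -> emit 'c', reset
Bit 14: prefix='1' (no match yet)
Bit 15: prefix='11' (no match yet)
Bit 16: prefix='111' (no match yet)
Bit 17: prefix='1111' -> emit 'b', reset

Answer: (root)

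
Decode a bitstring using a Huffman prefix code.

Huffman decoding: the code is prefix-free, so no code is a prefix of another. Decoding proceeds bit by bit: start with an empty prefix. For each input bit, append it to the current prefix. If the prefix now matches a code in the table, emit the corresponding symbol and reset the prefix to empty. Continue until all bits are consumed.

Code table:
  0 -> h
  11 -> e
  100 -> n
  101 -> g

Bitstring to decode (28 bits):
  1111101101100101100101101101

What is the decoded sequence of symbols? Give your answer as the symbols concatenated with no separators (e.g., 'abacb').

Answer: eeggngnggg

Derivation:
Bit 0: prefix='1' (no match yet)
Bit 1: prefix='11' -> emit 'e', reset
Bit 2: prefix='1' (no match yet)
Bit 3: prefix='11' -> emit 'e', reset
Bit 4: prefix='1' (no match yet)
Bit 5: prefix='10' (no match yet)
Bit 6: prefix='101' -> emit 'g', reset
Bit 7: prefix='1' (no match yet)
Bit 8: prefix='10' (no match yet)
Bit 9: prefix='101' -> emit 'g', reset
Bit 10: prefix='1' (no match yet)
Bit 11: prefix='10' (no match yet)
Bit 12: prefix='100' -> emit 'n', reset
Bit 13: prefix='1' (no match yet)
Bit 14: prefix='10' (no match yet)
Bit 15: prefix='101' -> emit 'g', reset
Bit 16: prefix='1' (no match yet)
Bit 17: prefix='10' (no match yet)
Bit 18: prefix='100' -> emit 'n', reset
Bit 19: prefix='1' (no match yet)
Bit 20: prefix='10' (no match yet)
Bit 21: prefix='101' -> emit 'g', reset
Bit 22: prefix='1' (no match yet)
Bit 23: prefix='10' (no match yet)
Bit 24: prefix='101' -> emit 'g', reset
Bit 25: prefix='1' (no match yet)
Bit 26: prefix='10' (no match yet)
Bit 27: prefix='101' -> emit 'g', reset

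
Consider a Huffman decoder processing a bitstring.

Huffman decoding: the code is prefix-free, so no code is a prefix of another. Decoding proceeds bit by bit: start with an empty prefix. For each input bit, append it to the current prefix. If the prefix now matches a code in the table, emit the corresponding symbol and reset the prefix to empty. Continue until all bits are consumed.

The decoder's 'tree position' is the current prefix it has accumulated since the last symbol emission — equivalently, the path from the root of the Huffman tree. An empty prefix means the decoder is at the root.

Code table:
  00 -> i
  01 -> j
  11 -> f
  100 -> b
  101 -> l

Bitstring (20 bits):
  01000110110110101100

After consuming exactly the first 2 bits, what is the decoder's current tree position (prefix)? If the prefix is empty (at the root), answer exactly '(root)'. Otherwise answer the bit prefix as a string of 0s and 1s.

Answer: (root)

Derivation:
Bit 0: prefix='0' (no match yet)
Bit 1: prefix='01' -> emit 'j', reset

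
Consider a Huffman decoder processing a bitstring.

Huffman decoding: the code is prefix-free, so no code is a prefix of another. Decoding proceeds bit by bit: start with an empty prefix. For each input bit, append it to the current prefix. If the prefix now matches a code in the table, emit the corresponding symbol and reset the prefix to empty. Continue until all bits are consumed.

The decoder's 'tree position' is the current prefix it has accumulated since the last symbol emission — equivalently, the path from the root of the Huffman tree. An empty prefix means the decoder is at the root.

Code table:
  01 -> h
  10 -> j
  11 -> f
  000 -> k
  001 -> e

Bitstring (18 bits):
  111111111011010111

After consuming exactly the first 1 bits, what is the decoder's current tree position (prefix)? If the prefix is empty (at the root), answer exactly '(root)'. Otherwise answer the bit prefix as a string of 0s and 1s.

Bit 0: prefix='1' (no match yet)

Answer: 1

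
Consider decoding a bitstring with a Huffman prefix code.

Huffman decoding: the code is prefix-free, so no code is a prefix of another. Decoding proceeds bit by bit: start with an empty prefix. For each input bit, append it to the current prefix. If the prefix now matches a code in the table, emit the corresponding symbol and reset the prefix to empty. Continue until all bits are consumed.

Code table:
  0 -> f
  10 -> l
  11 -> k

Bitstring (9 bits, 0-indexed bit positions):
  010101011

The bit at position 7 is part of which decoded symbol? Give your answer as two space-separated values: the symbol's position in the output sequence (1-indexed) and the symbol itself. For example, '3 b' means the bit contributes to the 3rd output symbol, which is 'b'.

Bit 0: prefix='0' -> emit 'f', reset
Bit 1: prefix='1' (no match yet)
Bit 2: prefix='10' -> emit 'l', reset
Bit 3: prefix='1' (no match yet)
Bit 4: prefix='10' -> emit 'l', reset
Bit 5: prefix='1' (no match yet)
Bit 6: prefix='10' -> emit 'l', reset
Bit 7: prefix='1' (no match yet)
Bit 8: prefix='11' -> emit 'k', reset

Answer: 5 k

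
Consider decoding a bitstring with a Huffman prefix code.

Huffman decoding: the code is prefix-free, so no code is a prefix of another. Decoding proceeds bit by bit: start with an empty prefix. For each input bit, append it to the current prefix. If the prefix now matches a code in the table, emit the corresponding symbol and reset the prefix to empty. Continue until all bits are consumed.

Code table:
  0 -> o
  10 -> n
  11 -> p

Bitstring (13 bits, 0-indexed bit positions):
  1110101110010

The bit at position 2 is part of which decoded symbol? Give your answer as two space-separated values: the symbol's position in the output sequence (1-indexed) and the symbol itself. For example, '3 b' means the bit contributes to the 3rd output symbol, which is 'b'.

Answer: 2 n

Derivation:
Bit 0: prefix='1' (no match yet)
Bit 1: prefix='11' -> emit 'p', reset
Bit 2: prefix='1' (no match yet)
Bit 3: prefix='10' -> emit 'n', reset
Bit 4: prefix='1' (no match yet)
Bit 5: prefix='10' -> emit 'n', reset
Bit 6: prefix='1' (no match yet)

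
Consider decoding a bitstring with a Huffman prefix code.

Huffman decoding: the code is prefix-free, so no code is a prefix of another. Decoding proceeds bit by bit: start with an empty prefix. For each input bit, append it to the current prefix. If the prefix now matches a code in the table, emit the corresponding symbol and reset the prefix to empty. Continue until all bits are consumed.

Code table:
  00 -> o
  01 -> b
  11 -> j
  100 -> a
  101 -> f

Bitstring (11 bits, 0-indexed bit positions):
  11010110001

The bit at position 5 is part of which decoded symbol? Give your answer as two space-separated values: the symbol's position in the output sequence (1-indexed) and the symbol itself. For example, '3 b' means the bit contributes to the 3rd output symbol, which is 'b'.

Answer: 3 b

Derivation:
Bit 0: prefix='1' (no match yet)
Bit 1: prefix='11' -> emit 'j', reset
Bit 2: prefix='0' (no match yet)
Bit 3: prefix='01' -> emit 'b', reset
Bit 4: prefix='0' (no match yet)
Bit 5: prefix='01' -> emit 'b', reset
Bit 6: prefix='1' (no match yet)
Bit 7: prefix='10' (no match yet)
Bit 8: prefix='100' -> emit 'a', reset
Bit 9: prefix='0' (no match yet)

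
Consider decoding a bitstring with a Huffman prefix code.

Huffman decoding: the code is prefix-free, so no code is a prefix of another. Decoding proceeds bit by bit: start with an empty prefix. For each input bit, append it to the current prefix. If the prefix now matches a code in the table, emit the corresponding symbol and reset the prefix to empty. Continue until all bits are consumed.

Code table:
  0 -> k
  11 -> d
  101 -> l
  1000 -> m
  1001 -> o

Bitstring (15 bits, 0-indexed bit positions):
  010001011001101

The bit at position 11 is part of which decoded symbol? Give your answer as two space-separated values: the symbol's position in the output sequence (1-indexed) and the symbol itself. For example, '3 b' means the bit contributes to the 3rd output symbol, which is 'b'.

Answer: 4 o

Derivation:
Bit 0: prefix='0' -> emit 'k', reset
Bit 1: prefix='1' (no match yet)
Bit 2: prefix='10' (no match yet)
Bit 3: prefix='100' (no match yet)
Bit 4: prefix='1000' -> emit 'm', reset
Bit 5: prefix='1' (no match yet)
Bit 6: prefix='10' (no match yet)
Bit 7: prefix='101' -> emit 'l', reset
Bit 8: prefix='1' (no match yet)
Bit 9: prefix='10' (no match yet)
Bit 10: prefix='100' (no match yet)
Bit 11: prefix='1001' -> emit 'o', reset
Bit 12: prefix='1' (no match yet)
Bit 13: prefix='10' (no match yet)
Bit 14: prefix='101' -> emit 'l', reset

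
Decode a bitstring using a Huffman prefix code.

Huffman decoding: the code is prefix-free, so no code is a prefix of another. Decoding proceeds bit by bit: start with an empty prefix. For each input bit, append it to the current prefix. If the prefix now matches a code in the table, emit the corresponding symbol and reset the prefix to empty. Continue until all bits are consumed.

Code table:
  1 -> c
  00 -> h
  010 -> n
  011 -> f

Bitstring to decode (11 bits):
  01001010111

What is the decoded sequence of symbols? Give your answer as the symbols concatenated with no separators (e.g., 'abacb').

Answer: nncfc

Derivation:
Bit 0: prefix='0' (no match yet)
Bit 1: prefix='01' (no match yet)
Bit 2: prefix='010' -> emit 'n', reset
Bit 3: prefix='0' (no match yet)
Bit 4: prefix='01' (no match yet)
Bit 5: prefix='010' -> emit 'n', reset
Bit 6: prefix='1' -> emit 'c', reset
Bit 7: prefix='0' (no match yet)
Bit 8: prefix='01' (no match yet)
Bit 9: prefix='011' -> emit 'f', reset
Bit 10: prefix='1' -> emit 'c', reset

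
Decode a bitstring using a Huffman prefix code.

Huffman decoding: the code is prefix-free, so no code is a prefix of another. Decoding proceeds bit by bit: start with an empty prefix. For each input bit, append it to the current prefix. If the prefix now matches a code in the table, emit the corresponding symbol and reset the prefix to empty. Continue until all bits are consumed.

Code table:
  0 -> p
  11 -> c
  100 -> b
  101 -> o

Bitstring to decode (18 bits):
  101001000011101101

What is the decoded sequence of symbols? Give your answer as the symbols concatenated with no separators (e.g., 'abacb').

Bit 0: prefix='1' (no match yet)
Bit 1: prefix='10' (no match yet)
Bit 2: prefix='101' -> emit 'o', reset
Bit 3: prefix='0' -> emit 'p', reset
Bit 4: prefix='0' -> emit 'p', reset
Bit 5: prefix='1' (no match yet)
Bit 6: prefix='10' (no match yet)
Bit 7: prefix='100' -> emit 'b', reset
Bit 8: prefix='0' -> emit 'p', reset
Bit 9: prefix='0' -> emit 'p', reset
Bit 10: prefix='1' (no match yet)
Bit 11: prefix='11' -> emit 'c', reset
Bit 12: prefix='1' (no match yet)
Bit 13: prefix='10' (no match yet)
Bit 14: prefix='101' -> emit 'o', reset
Bit 15: prefix='1' (no match yet)
Bit 16: prefix='10' (no match yet)
Bit 17: prefix='101' -> emit 'o', reset

Answer: oppbppcoo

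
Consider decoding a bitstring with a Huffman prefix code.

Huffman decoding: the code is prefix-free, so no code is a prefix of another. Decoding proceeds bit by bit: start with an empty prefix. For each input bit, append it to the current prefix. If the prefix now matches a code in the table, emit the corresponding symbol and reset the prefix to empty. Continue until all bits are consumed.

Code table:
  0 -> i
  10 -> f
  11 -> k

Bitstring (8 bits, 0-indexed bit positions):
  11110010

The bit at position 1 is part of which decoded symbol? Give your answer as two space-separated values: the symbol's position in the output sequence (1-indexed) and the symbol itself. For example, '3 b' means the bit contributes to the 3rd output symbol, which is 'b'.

Bit 0: prefix='1' (no match yet)
Bit 1: prefix='11' -> emit 'k', reset
Bit 2: prefix='1' (no match yet)
Bit 3: prefix='11' -> emit 'k', reset
Bit 4: prefix='0' -> emit 'i', reset
Bit 5: prefix='0' -> emit 'i', reset

Answer: 1 k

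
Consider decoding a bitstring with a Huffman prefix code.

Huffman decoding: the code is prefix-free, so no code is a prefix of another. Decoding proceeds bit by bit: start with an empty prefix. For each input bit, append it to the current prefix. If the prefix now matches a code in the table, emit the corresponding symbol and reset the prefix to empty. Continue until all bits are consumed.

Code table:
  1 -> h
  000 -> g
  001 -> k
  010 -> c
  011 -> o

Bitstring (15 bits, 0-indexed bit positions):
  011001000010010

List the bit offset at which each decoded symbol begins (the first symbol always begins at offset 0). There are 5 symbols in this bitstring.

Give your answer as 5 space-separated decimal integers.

Answer: 0 3 6 9 12

Derivation:
Bit 0: prefix='0' (no match yet)
Bit 1: prefix='01' (no match yet)
Bit 2: prefix='011' -> emit 'o', reset
Bit 3: prefix='0' (no match yet)
Bit 4: prefix='00' (no match yet)
Bit 5: prefix='001' -> emit 'k', reset
Bit 6: prefix='0' (no match yet)
Bit 7: prefix='00' (no match yet)
Bit 8: prefix='000' -> emit 'g', reset
Bit 9: prefix='0' (no match yet)
Bit 10: prefix='01' (no match yet)
Bit 11: prefix='010' -> emit 'c', reset
Bit 12: prefix='0' (no match yet)
Bit 13: prefix='01' (no match yet)
Bit 14: prefix='010' -> emit 'c', reset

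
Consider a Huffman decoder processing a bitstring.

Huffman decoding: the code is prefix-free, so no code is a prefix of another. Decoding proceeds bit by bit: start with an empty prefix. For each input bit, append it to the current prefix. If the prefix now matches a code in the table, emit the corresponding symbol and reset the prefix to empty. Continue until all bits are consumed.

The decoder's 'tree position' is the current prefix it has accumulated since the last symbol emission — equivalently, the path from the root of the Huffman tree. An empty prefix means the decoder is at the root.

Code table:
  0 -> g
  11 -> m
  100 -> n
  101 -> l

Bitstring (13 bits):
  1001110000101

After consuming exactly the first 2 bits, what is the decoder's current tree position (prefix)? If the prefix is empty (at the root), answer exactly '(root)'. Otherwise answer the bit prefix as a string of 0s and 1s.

Bit 0: prefix='1' (no match yet)
Bit 1: prefix='10' (no match yet)

Answer: 10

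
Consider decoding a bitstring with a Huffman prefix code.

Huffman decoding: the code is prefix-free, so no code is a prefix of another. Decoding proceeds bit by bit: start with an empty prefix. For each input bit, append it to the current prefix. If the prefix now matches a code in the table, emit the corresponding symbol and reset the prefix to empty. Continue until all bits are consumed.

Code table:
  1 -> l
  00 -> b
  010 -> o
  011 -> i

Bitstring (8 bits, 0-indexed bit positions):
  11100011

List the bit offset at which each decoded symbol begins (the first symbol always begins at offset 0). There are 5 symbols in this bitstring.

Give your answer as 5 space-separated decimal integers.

Answer: 0 1 2 3 5

Derivation:
Bit 0: prefix='1' -> emit 'l', reset
Bit 1: prefix='1' -> emit 'l', reset
Bit 2: prefix='1' -> emit 'l', reset
Bit 3: prefix='0' (no match yet)
Bit 4: prefix='00' -> emit 'b', reset
Bit 5: prefix='0' (no match yet)
Bit 6: prefix='01' (no match yet)
Bit 7: prefix='011' -> emit 'i', reset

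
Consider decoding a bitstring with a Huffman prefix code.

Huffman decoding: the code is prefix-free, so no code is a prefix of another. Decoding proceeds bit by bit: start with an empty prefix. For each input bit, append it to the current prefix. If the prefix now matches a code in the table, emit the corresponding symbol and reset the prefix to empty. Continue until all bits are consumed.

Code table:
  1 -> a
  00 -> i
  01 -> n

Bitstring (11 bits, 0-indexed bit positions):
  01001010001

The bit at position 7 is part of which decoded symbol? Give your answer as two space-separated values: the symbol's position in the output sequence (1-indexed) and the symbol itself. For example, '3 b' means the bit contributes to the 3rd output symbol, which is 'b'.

Bit 0: prefix='0' (no match yet)
Bit 1: prefix='01' -> emit 'n', reset
Bit 2: prefix='0' (no match yet)
Bit 3: prefix='00' -> emit 'i', reset
Bit 4: prefix='1' -> emit 'a', reset
Bit 5: prefix='0' (no match yet)
Bit 6: prefix='01' -> emit 'n', reset
Bit 7: prefix='0' (no match yet)
Bit 8: prefix='00' -> emit 'i', reset
Bit 9: prefix='0' (no match yet)
Bit 10: prefix='01' -> emit 'n', reset

Answer: 5 i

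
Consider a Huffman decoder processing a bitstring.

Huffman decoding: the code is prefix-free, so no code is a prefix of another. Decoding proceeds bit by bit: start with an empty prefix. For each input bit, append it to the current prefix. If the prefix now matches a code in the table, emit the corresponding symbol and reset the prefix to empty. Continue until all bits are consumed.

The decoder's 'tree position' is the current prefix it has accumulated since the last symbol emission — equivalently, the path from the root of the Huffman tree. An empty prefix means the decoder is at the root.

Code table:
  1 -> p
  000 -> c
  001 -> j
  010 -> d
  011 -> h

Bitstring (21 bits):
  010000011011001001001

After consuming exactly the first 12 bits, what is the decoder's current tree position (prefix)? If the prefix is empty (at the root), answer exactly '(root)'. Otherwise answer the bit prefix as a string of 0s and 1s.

Answer: (root)

Derivation:
Bit 0: prefix='0' (no match yet)
Bit 1: prefix='01' (no match yet)
Bit 2: prefix='010' -> emit 'd', reset
Bit 3: prefix='0' (no match yet)
Bit 4: prefix='00' (no match yet)
Bit 5: prefix='000' -> emit 'c', reset
Bit 6: prefix='0' (no match yet)
Bit 7: prefix='01' (no match yet)
Bit 8: prefix='011' -> emit 'h', reset
Bit 9: prefix='0' (no match yet)
Bit 10: prefix='01' (no match yet)
Bit 11: prefix='011' -> emit 'h', reset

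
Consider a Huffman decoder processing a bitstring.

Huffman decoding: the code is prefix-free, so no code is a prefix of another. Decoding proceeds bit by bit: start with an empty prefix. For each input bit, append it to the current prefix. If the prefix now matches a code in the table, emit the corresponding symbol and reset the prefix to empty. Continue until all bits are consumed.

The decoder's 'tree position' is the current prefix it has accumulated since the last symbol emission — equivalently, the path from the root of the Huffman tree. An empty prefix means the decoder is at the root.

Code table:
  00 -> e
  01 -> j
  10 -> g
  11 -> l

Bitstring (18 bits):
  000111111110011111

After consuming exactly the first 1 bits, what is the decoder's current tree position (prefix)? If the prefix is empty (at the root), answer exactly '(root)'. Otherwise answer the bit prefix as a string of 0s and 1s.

Answer: 0

Derivation:
Bit 0: prefix='0' (no match yet)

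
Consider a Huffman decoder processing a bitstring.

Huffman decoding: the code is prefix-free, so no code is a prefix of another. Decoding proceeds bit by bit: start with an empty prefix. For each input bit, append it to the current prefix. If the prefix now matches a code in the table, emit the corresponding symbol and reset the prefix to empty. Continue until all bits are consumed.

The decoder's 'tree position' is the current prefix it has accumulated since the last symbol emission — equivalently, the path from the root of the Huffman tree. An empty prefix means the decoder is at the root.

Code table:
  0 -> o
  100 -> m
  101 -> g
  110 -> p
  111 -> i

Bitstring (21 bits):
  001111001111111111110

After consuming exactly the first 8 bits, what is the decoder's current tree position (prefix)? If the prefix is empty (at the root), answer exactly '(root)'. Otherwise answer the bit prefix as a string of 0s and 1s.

Bit 0: prefix='0' -> emit 'o', reset
Bit 1: prefix='0' -> emit 'o', reset
Bit 2: prefix='1' (no match yet)
Bit 3: prefix='11' (no match yet)
Bit 4: prefix='111' -> emit 'i', reset
Bit 5: prefix='1' (no match yet)
Bit 6: prefix='10' (no match yet)
Bit 7: prefix='100' -> emit 'm', reset

Answer: (root)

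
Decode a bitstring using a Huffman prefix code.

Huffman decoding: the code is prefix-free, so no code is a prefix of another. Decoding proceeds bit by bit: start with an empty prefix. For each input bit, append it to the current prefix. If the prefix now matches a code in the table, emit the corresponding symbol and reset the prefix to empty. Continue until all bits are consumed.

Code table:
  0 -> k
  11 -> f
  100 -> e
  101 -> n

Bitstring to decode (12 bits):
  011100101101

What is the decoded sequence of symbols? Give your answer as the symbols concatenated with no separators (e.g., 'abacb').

Answer: kfenn

Derivation:
Bit 0: prefix='0' -> emit 'k', reset
Bit 1: prefix='1' (no match yet)
Bit 2: prefix='11' -> emit 'f', reset
Bit 3: prefix='1' (no match yet)
Bit 4: prefix='10' (no match yet)
Bit 5: prefix='100' -> emit 'e', reset
Bit 6: prefix='1' (no match yet)
Bit 7: prefix='10' (no match yet)
Bit 8: prefix='101' -> emit 'n', reset
Bit 9: prefix='1' (no match yet)
Bit 10: prefix='10' (no match yet)
Bit 11: prefix='101' -> emit 'n', reset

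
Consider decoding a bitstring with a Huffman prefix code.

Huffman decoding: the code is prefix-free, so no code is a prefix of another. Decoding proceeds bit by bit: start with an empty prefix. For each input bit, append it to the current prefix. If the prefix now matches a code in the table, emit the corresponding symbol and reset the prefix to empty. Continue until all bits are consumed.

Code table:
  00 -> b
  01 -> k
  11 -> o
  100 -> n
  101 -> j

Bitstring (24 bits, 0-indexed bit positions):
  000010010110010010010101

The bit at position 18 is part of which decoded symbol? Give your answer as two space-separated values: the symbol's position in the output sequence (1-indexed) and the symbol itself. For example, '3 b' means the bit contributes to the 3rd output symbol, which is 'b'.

Answer: 7 n

Derivation:
Bit 0: prefix='0' (no match yet)
Bit 1: prefix='00' -> emit 'b', reset
Bit 2: prefix='0' (no match yet)
Bit 3: prefix='00' -> emit 'b', reset
Bit 4: prefix='1' (no match yet)
Bit 5: prefix='10' (no match yet)
Bit 6: prefix='100' -> emit 'n', reset
Bit 7: prefix='1' (no match yet)
Bit 8: prefix='10' (no match yet)
Bit 9: prefix='101' -> emit 'j', reset
Bit 10: prefix='1' (no match yet)
Bit 11: prefix='10' (no match yet)
Bit 12: prefix='100' -> emit 'n', reset
Bit 13: prefix='1' (no match yet)
Bit 14: prefix='10' (no match yet)
Bit 15: prefix='100' -> emit 'n', reset
Bit 16: prefix='1' (no match yet)
Bit 17: prefix='10' (no match yet)
Bit 18: prefix='100' -> emit 'n', reset
Bit 19: prefix='1' (no match yet)
Bit 20: prefix='10' (no match yet)
Bit 21: prefix='101' -> emit 'j', reset
Bit 22: prefix='0' (no match yet)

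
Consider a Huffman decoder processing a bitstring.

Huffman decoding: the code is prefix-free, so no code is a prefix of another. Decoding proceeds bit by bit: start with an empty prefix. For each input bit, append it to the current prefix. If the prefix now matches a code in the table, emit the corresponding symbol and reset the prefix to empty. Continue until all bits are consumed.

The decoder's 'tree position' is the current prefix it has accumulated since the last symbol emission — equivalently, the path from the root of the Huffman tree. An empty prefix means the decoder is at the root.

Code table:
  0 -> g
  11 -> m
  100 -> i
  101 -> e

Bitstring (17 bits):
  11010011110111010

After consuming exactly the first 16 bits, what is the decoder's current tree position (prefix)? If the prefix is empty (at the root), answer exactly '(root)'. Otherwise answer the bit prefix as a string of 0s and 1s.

Answer: (root)

Derivation:
Bit 0: prefix='1' (no match yet)
Bit 1: prefix='11' -> emit 'm', reset
Bit 2: prefix='0' -> emit 'g', reset
Bit 3: prefix='1' (no match yet)
Bit 4: prefix='10' (no match yet)
Bit 5: prefix='100' -> emit 'i', reset
Bit 6: prefix='1' (no match yet)
Bit 7: prefix='11' -> emit 'm', reset
Bit 8: prefix='1' (no match yet)
Bit 9: prefix='11' -> emit 'm', reset
Bit 10: prefix='0' -> emit 'g', reset
Bit 11: prefix='1' (no match yet)
Bit 12: prefix='11' -> emit 'm', reset
Bit 13: prefix='1' (no match yet)
Bit 14: prefix='10' (no match yet)
Bit 15: prefix='101' -> emit 'e', reset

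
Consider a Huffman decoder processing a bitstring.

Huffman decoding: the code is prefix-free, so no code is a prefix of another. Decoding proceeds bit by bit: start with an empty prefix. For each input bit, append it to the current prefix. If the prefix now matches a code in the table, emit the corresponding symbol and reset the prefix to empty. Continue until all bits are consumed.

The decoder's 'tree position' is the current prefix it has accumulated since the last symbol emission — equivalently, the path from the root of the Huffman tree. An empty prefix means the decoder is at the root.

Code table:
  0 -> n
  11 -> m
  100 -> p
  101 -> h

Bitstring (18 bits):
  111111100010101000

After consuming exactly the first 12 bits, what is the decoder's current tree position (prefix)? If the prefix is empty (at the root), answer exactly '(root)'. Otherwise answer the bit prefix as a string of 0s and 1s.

Answer: 10

Derivation:
Bit 0: prefix='1' (no match yet)
Bit 1: prefix='11' -> emit 'm', reset
Bit 2: prefix='1' (no match yet)
Bit 3: prefix='11' -> emit 'm', reset
Bit 4: prefix='1' (no match yet)
Bit 5: prefix='11' -> emit 'm', reset
Bit 6: prefix='1' (no match yet)
Bit 7: prefix='10' (no match yet)
Bit 8: prefix='100' -> emit 'p', reset
Bit 9: prefix='0' -> emit 'n', reset
Bit 10: prefix='1' (no match yet)
Bit 11: prefix='10' (no match yet)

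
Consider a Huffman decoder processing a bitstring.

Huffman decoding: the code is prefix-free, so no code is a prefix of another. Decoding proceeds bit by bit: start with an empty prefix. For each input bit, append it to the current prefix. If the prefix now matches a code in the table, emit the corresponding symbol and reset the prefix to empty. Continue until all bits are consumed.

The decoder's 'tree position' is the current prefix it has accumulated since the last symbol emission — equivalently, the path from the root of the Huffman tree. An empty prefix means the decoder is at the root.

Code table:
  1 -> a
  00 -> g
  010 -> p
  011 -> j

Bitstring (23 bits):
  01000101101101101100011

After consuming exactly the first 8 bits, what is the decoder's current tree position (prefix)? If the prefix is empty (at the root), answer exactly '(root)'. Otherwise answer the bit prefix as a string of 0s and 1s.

Answer: 01

Derivation:
Bit 0: prefix='0' (no match yet)
Bit 1: prefix='01' (no match yet)
Bit 2: prefix='010' -> emit 'p', reset
Bit 3: prefix='0' (no match yet)
Bit 4: prefix='00' -> emit 'g', reset
Bit 5: prefix='1' -> emit 'a', reset
Bit 6: prefix='0' (no match yet)
Bit 7: prefix='01' (no match yet)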